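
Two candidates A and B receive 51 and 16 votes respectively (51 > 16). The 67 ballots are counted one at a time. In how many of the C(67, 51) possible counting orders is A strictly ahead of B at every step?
Strict-lead orderings = 587053378171260

Total orderings of the 67 votes with 51 for A: C(67, 51) = 1123787895356412. By the Bertrand ballot formula (Cycle Lemma / reflection principle), the number of orderings in which A is strictly ahead of B throughout is (p − q)/(p + q) · C(p + q, p) = (51 − 16)/(51 + 16) · 1123787895356412 = 587053378171260.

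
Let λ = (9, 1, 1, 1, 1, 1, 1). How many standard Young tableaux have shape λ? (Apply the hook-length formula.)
# SYT of shape (9, 1, 1, 1, 1, 1, 1) = 3003

Hook-length formula: f^λ = n! / Π hook(c), product over all cells c of the Young diagram. For λ = (9, 1, 1, 1, 1, 1, 1), n = 15 boxes. Hook lengths by row (left-to-right, top-to-bottom): [15, 8, 7, 6, 5, 4, 3, 2, 1]; [6]; [5]; [4]; [3]; [2]; [1]. Product of hooks = 435456000. So f^λ = 15! / 435456000 = 1307674368000 / 435456000 = 3003.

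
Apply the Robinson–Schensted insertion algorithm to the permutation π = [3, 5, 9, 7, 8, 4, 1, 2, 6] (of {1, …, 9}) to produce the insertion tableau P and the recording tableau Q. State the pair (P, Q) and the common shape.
P = [1, 2, 6, 8] / [3, 4, 7] / [5] / [9];  Q = [1, 2, 3, 5] / [4, 8, 9] / [6] / [7];  common shape = (4, 3, 1, 1)

Row-insert the values π_1, π_2, … into P one at a time, bumping the leftmost entry strictly greater than the inserted value down to the next row. The recording tableau Q records, in position (i, j), the step at which that cell was added to P.
  Insert 3 (step 1): P = [3];  Q = [1]
  Insert 5 (step 2): P = [3, 5];  Q = [1, 2]
  Insert 9 (step 3): P = [3, 5, 9];  Q = [1, 2, 3]
  Insert 7 (step 4): P = [3, 5, 7] / [9];  Q = [1, 2, 3] / [4]
  Insert 8 (step 5): P = [3, 5, 7, 8] / [9];  Q = [1, 2, 3, 5] / [4]
  Insert 4 (step 6): P = [3, 4, 7, 8] / [5] / [9];  Q = [1, 2, 3, 5] / [4] / [6]
  Insert 1 (step 7): P = [1, 4, 7, 8] / [3] / [5] / [9];  Q = [1, 2, 3, 5] / [4] / [6] / [7]
  Insert 2 (step 8): P = [1, 2, 7, 8] / [3, 4] / [5] / [9];  Q = [1, 2, 3, 5] / [4, 8] / [6] / [7]
  Insert 6 (step 9): P = [1, 2, 6, 8] / [3, 4, 7] / [5] / [9];  Q = [1, 2, 3, 5] / [4, 8, 9] / [6] / [7]
Final shape: (4, 3, 1, 1).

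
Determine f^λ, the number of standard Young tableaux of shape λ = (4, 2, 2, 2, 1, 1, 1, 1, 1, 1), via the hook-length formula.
# SYT of shape (4, 2, 2, 2, 1, 1, 1, 1, 1, 1) = 43120

Hook-length formula: f^λ = n! / Π hook(c), product over all cells c of the Young diagram. For λ = (4, 2, 2, 2, 1, 1, 1, 1, 1, 1), n = 16 boxes. Hook lengths by row (left-to-right, top-to-bottom): [13, 6, 2, 1]; [10, 3]; [9, 2]; [8, 1]; [6]; [5]; [4]; [3]; [2]; [1]. Product of hooks = 485222400. So f^λ = 16! / 485222400 = 20922789888000 / 485222400 = 43120.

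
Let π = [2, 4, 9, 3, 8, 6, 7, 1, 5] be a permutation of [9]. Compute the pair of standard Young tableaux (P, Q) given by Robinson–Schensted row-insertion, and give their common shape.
P = [1, 3, 5, 7] / [2, 6] / [4, 8] / [9];  Q = [1, 2, 3, 7] / [4, 5] / [6, 9] / [8];  common shape = (4, 2, 2, 1)

Row-insert the values π_1, π_2, … into P one at a time, bumping the leftmost entry strictly greater than the inserted value down to the next row. The recording tableau Q records, in position (i, j), the step at which that cell was added to P.
  Insert 2 (step 1): P = [2];  Q = [1]
  Insert 4 (step 2): P = [2, 4];  Q = [1, 2]
  Insert 9 (step 3): P = [2, 4, 9];  Q = [1, 2, 3]
  Insert 3 (step 4): P = [2, 3, 9] / [4];  Q = [1, 2, 3] / [4]
  Insert 8 (step 5): P = [2, 3, 8] / [4, 9];  Q = [1, 2, 3] / [4, 5]
  Insert 6 (step 6): P = [2, 3, 6] / [4, 8] / [9];  Q = [1, 2, 3] / [4, 5] / [6]
  Insert 7 (step 7): P = [2, 3, 6, 7] / [4, 8] / [9];  Q = [1, 2, 3, 7] / [4, 5] / [6]
  Insert 1 (step 8): P = [1, 3, 6, 7] / [2, 8] / [4] / [9];  Q = [1, 2, 3, 7] / [4, 5] / [6] / [8]
  Insert 5 (step 9): P = [1, 3, 5, 7] / [2, 6] / [4, 8] / [9];  Q = [1, 2, 3, 7] / [4, 5] / [6, 9] / [8]
Final shape: (4, 2, 2, 1).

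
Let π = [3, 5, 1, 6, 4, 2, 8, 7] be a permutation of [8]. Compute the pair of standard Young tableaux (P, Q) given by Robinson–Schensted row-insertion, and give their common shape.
P = [1, 2, 6, 7] / [3, 4, 8] / [5];  Q = [1, 2, 4, 7] / [3, 5, 8] / [6];  common shape = (4, 3, 1)

Row-insert the values π_1, π_2, … into P one at a time, bumping the leftmost entry strictly greater than the inserted value down to the next row. The recording tableau Q records, in position (i, j), the step at which that cell was added to P.
  Insert 3 (step 1): P = [3];  Q = [1]
  Insert 5 (step 2): P = [3, 5];  Q = [1, 2]
  Insert 1 (step 3): P = [1, 5] / [3];  Q = [1, 2] / [3]
  Insert 6 (step 4): P = [1, 5, 6] / [3];  Q = [1, 2, 4] / [3]
  Insert 4 (step 5): P = [1, 4, 6] / [3, 5];  Q = [1, 2, 4] / [3, 5]
  Insert 2 (step 6): P = [1, 2, 6] / [3, 4] / [5];  Q = [1, 2, 4] / [3, 5] / [6]
  Insert 8 (step 7): P = [1, 2, 6, 8] / [3, 4] / [5];  Q = [1, 2, 4, 7] / [3, 5] / [6]
  Insert 7 (step 8): P = [1, 2, 6, 7] / [3, 4, 8] / [5];  Q = [1, 2, 4, 7] / [3, 5, 8] / [6]
Final shape: (4, 3, 1).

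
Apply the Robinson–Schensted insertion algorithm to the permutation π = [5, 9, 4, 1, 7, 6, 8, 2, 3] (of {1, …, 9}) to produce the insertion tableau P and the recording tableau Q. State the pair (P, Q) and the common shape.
P = [1, 2, 3] / [4, 6, 8] / [5, 7] / [9];  Q = [1, 2, 7] / [3, 5, 9] / [4, 6] / [8];  common shape = (3, 3, 2, 1)

Row-insert the values π_1, π_2, … into P one at a time, bumping the leftmost entry strictly greater than the inserted value down to the next row. The recording tableau Q records, in position (i, j), the step at which that cell was added to P.
  Insert 5 (step 1): P = [5];  Q = [1]
  Insert 9 (step 2): P = [5, 9];  Q = [1, 2]
  Insert 4 (step 3): P = [4, 9] / [5];  Q = [1, 2] / [3]
  Insert 1 (step 4): P = [1, 9] / [4] / [5];  Q = [1, 2] / [3] / [4]
  Insert 7 (step 5): P = [1, 7] / [4, 9] / [5];  Q = [1, 2] / [3, 5] / [4]
  Insert 6 (step 6): P = [1, 6] / [4, 7] / [5, 9];  Q = [1, 2] / [3, 5] / [4, 6]
  Insert 8 (step 7): P = [1, 6, 8] / [4, 7] / [5, 9];  Q = [1, 2, 7] / [3, 5] / [4, 6]
  Insert 2 (step 8): P = [1, 2, 8] / [4, 6] / [5, 7] / [9];  Q = [1, 2, 7] / [3, 5] / [4, 6] / [8]
  Insert 3 (step 9): P = [1, 2, 3] / [4, 6, 8] / [5, 7] / [9];  Q = [1, 2, 7] / [3, 5, 9] / [4, 6] / [8]
Final shape: (3, 3, 2, 1).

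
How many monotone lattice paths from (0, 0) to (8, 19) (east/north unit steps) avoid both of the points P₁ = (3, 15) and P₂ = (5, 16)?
Number of paths = 1759239

Inclusion–exclusion. Total paths: C(27, 8) = 2220075. Through P₁: C(18, 3)·C(9, 5) = 102816. Through P₂: C(21, 5)·C(6, 3) = 406980. Since P₁ is strictly southwest of P₂, a monotone path through both must visit P₁ then P₂; paths through both = C(18, 3)·C(3, 2)·C(6, 3) = 48960. Avoid both = 2220075 − 102816 − 406980 + 48960 = 1759239.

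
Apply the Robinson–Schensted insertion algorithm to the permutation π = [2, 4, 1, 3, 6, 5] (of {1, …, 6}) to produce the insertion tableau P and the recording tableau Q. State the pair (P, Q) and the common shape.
P = [1, 3, 5] / [2, 4, 6];  Q = [1, 2, 5] / [3, 4, 6];  common shape = (3, 3)

Row-insert the values π_1, π_2, … into P one at a time, bumping the leftmost entry strictly greater than the inserted value down to the next row. The recording tableau Q records, in position (i, j), the step at which that cell was added to P.
  Insert 2 (step 1): P = [2];  Q = [1]
  Insert 4 (step 2): P = [2, 4];  Q = [1, 2]
  Insert 1 (step 3): P = [1, 4] / [2];  Q = [1, 2] / [3]
  Insert 3 (step 4): P = [1, 3] / [2, 4];  Q = [1, 2] / [3, 4]
  Insert 6 (step 5): P = [1, 3, 6] / [2, 4];  Q = [1, 2, 5] / [3, 4]
  Insert 5 (step 6): P = [1, 3, 5] / [2, 4, 6];  Q = [1, 2, 5] / [3, 4, 6]
Final shape: (3, 3).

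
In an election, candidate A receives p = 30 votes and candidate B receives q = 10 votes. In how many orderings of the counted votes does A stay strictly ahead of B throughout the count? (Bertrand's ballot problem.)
Strict-lead orderings = 423830264

Total orderings of the 40 votes with 30 for A: C(40, 30) = 847660528. By the Bertrand ballot formula (Cycle Lemma / reflection principle), the number of orderings in which A is strictly ahead of B throughout is (p − q)/(p + q) · C(p + q, p) = (30 − 10)/(30 + 10) · 847660528 = 423830264.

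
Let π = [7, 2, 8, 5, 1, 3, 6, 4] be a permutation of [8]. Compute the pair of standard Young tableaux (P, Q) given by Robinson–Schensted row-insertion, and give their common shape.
P = [1, 3, 4] / [2, 5, 6] / [7, 8];  Q = [1, 3, 7] / [2, 4, 8] / [5, 6];  common shape = (3, 3, 2)

Row-insert the values π_1, π_2, … into P one at a time, bumping the leftmost entry strictly greater than the inserted value down to the next row. The recording tableau Q records, in position (i, j), the step at which that cell was added to P.
  Insert 7 (step 1): P = [7];  Q = [1]
  Insert 2 (step 2): P = [2] / [7];  Q = [1] / [2]
  Insert 8 (step 3): P = [2, 8] / [7];  Q = [1, 3] / [2]
  Insert 5 (step 4): P = [2, 5] / [7, 8];  Q = [1, 3] / [2, 4]
  Insert 1 (step 5): P = [1, 5] / [2, 8] / [7];  Q = [1, 3] / [2, 4] / [5]
  Insert 3 (step 6): P = [1, 3] / [2, 5] / [7, 8];  Q = [1, 3] / [2, 4] / [5, 6]
  Insert 6 (step 7): P = [1, 3, 6] / [2, 5] / [7, 8];  Q = [1, 3, 7] / [2, 4] / [5, 6]
  Insert 4 (step 8): P = [1, 3, 4] / [2, 5, 6] / [7, 8];  Q = [1, 3, 7] / [2, 4, 8] / [5, 6]
Final shape: (3, 3, 2).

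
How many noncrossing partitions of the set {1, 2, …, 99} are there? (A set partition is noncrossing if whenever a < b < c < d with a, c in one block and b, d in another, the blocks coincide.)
C_99 = 227508830794229349661819540395688853956041682601541047340

These noncrossing partitions are counted by the Catalan number C_n = (1/(n + 1)) · C(2n, n). For n = 99: C_99 = (1/100) · C(198, 99) = 22750883079422934966181954039568885395604168260154104734000/100 = 227508830794229349661819540395688853956041682601541047340.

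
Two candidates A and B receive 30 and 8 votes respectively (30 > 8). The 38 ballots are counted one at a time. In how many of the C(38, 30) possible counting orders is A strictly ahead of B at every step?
Strict-lead orderings = 28312548

Total orderings of the 38 votes with 30 for A: C(38, 30) = 48903492. By the Bertrand ballot formula (Cycle Lemma / reflection principle), the number of orderings in which A is strictly ahead of B throughout is (p − q)/(p + q) · C(p + q, p) = (30 − 8)/(30 + 8) · 48903492 = 28312548.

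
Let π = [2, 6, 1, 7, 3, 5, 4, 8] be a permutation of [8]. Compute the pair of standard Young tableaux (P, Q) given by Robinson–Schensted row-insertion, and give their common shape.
P = [1, 3, 4, 8] / [2, 5, 7] / [6];  Q = [1, 2, 4, 8] / [3, 5, 6] / [7];  common shape = (4, 3, 1)

Row-insert the values π_1, π_2, … into P one at a time, bumping the leftmost entry strictly greater than the inserted value down to the next row. The recording tableau Q records, in position (i, j), the step at which that cell was added to P.
  Insert 2 (step 1): P = [2];  Q = [1]
  Insert 6 (step 2): P = [2, 6];  Q = [1, 2]
  Insert 1 (step 3): P = [1, 6] / [2];  Q = [1, 2] / [3]
  Insert 7 (step 4): P = [1, 6, 7] / [2];  Q = [1, 2, 4] / [3]
  Insert 3 (step 5): P = [1, 3, 7] / [2, 6];  Q = [1, 2, 4] / [3, 5]
  Insert 5 (step 6): P = [1, 3, 5] / [2, 6, 7];  Q = [1, 2, 4] / [3, 5, 6]
  Insert 4 (step 7): P = [1, 3, 4] / [2, 5, 7] / [6];  Q = [1, 2, 4] / [3, 5, 6] / [7]
  Insert 8 (step 8): P = [1, 3, 4, 8] / [2, 5, 7] / [6];  Q = [1, 2, 4, 8] / [3, 5, 6] / [7]
Final shape: (4, 3, 1).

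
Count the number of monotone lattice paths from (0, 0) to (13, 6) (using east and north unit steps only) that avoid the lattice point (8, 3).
Number of paths = 17892

Total paths from (0, 0) to (13, 6): C(19, 13) = 27132. Paths through (8, 3): (paths (0, 0) → (8, 3)) × (paths (8, 3) → (13, 6)) = C(11, 8) · C(8, 5) = 165 · 56 = 9240. Avoidance count = 27132 − 9240 = 17892.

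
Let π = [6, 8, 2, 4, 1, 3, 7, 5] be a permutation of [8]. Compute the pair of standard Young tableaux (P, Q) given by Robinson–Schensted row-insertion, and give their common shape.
P = [1, 3, 5] / [2, 4, 7] / [6, 8];  Q = [1, 2, 7] / [3, 4, 8] / [5, 6];  common shape = (3, 3, 2)

Row-insert the values π_1, π_2, … into P one at a time, bumping the leftmost entry strictly greater than the inserted value down to the next row. The recording tableau Q records, in position (i, j), the step at which that cell was added to P.
  Insert 6 (step 1): P = [6];  Q = [1]
  Insert 8 (step 2): P = [6, 8];  Q = [1, 2]
  Insert 2 (step 3): P = [2, 8] / [6];  Q = [1, 2] / [3]
  Insert 4 (step 4): P = [2, 4] / [6, 8];  Q = [1, 2] / [3, 4]
  Insert 1 (step 5): P = [1, 4] / [2, 8] / [6];  Q = [1, 2] / [3, 4] / [5]
  Insert 3 (step 6): P = [1, 3] / [2, 4] / [6, 8];  Q = [1, 2] / [3, 4] / [5, 6]
  Insert 7 (step 7): P = [1, 3, 7] / [2, 4] / [6, 8];  Q = [1, 2, 7] / [3, 4] / [5, 6]
  Insert 5 (step 8): P = [1, 3, 5] / [2, 4, 7] / [6, 8];  Q = [1, 2, 7] / [3, 4, 8] / [5, 6]
Final shape: (3, 3, 2).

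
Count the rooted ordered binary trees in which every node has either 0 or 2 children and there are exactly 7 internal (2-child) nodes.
C_7 = 429

These full binary trees are counted by the Catalan number C_n = (1/(n + 1)) · C(2n, n). For n = 7: C_7 = (1/8) · C(14, 7) = 3432/8 = 429.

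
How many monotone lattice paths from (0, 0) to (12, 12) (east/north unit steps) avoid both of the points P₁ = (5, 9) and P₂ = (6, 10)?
Number of paths = 2351804

Inclusion–exclusion. Total paths: C(24, 12) = 2704156. Through P₁: C(14, 5)·C(10, 7) = 240240. Through P₂: C(16, 6)·C(8, 6) = 224224. Since P₁ is strictly southwest of P₂, a monotone path through both must visit P₁ then P₂; paths through both = C(14, 5)·C(2, 1)·C(8, 6) = 112112. Avoid both = 2704156 − 240240 − 224224 + 112112 = 2351804.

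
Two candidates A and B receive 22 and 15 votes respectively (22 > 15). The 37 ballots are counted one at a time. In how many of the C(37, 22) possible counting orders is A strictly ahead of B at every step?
Strict-lead orderings = 1771605360

Total orderings of the 37 votes with 22 for A: C(37, 22) = 9364199760. By the Bertrand ballot formula (Cycle Lemma / reflection principle), the number of orderings in which A is strictly ahead of B throughout is (p − q)/(p + q) · C(p + q, p) = (22 − 15)/(22 + 15) · 9364199760 = 1771605360.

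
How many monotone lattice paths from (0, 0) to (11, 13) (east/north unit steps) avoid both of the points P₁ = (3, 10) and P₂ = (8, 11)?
Number of paths = 1710294

Inclusion–exclusion. Total paths: C(24, 11) = 2496144. Through P₁: C(13, 3)·C(11, 8) = 47190. Through P₂: C(19, 8)·C(5, 3) = 755820. Since P₁ is strictly southwest of P₂, a monotone path through both must visit P₁ then P₂; paths through both = C(13, 3)·C(6, 5)·C(5, 3) = 17160. Avoid both = 2496144 − 47190 − 755820 + 17160 = 1710294.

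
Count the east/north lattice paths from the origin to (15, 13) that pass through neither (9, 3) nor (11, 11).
Number of paths = 25247420

Inclusion–exclusion. Total paths: C(28, 15) = 37442160. Through P₁: C(12, 9)·C(16, 6) = 1761760. Through P₂: C(22, 11)·C(6, 4) = 10581480. Since P₁ is strictly southwest of P₂, a monotone path through both must visit P₁ then P₂; paths through both = C(12, 9)·C(10, 2)·C(6, 4) = 148500. Avoid both = 37442160 − 1761760 − 10581480 + 148500 = 25247420.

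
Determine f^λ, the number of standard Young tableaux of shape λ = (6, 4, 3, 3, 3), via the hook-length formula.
# SYT of shape (6, 4, 3, 3, 3) = 11639628

Hook-length formula: f^λ = n! / Π hook(c), product over all cells c of the Young diagram. For λ = (6, 4, 3, 3, 3), n = 19 boxes. Hook lengths by row (left-to-right, top-to-bottom): [10, 9, 8, 4, 2, 1]; [7, 6, 5, 1]; [5, 4, 3]; [4, 3, 2]; [3, 2, 1]. Product of hooks = 10450944000. So f^λ = 19! / 10450944000 = 121645100408832000 / 10450944000 = 11639628.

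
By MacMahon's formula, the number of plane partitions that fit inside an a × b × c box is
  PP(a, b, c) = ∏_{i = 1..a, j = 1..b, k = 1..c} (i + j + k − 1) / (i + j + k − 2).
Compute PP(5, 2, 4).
PP(5, 2, 4) = 5292

Evaluate the triple product over i = 1..5, j = 1..2, k = 1..4. The factors are (2/1) · (3/2) · (4/3) · (5/4) · (3/2) · (4/3) · (5/4) · (6/5) · … (40 factors total). The numerators and denominators telescope so the product is an integer; carrying out the multiplication exactly gives PP(5, 2, 4) = 5292.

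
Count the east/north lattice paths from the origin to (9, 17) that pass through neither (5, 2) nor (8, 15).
Number of paths = 1607492

Inclusion–exclusion. Total paths: C(26, 9) = 3124550. Through P₁: C(7, 5)·C(19, 4) = 81396. Through P₂: C(23, 8)·C(3, 1) = 1470942. Since P₁ is strictly southwest of P₂, a monotone path through both must visit P₁ then P₂; paths through both = C(7, 5)·C(16, 3)·C(3, 1) = 35280. Avoid both = 3124550 − 81396 − 1470942 + 35280 = 1607492.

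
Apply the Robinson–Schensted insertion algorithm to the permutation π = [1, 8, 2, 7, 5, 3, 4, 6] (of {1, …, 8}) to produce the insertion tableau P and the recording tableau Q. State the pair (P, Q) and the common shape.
P = [1, 2, 3, 4, 6] / [5] / [7] / [8];  Q = [1, 2, 4, 7, 8] / [3] / [5] / [6];  common shape = (5, 1, 1, 1)

Row-insert the values π_1, π_2, … into P one at a time, bumping the leftmost entry strictly greater than the inserted value down to the next row. The recording tableau Q records, in position (i, j), the step at which that cell was added to P.
  Insert 1 (step 1): P = [1];  Q = [1]
  Insert 8 (step 2): P = [1, 8];  Q = [1, 2]
  Insert 2 (step 3): P = [1, 2] / [8];  Q = [1, 2] / [3]
  Insert 7 (step 4): P = [1, 2, 7] / [8];  Q = [1, 2, 4] / [3]
  Insert 5 (step 5): P = [1, 2, 5] / [7] / [8];  Q = [1, 2, 4] / [3] / [5]
  Insert 3 (step 6): P = [1, 2, 3] / [5] / [7] / [8];  Q = [1, 2, 4] / [3] / [5] / [6]
  Insert 4 (step 7): P = [1, 2, 3, 4] / [5] / [7] / [8];  Q = [1, 2, 4, 7] / [3] / [5] / [6]
  Insert 6 (step 8): P = [1, 2, 3, 4, 6] / [5] / [7] / [8];  Q = [1, 2, 4, 7, 8] / [3] / [5] / [6]
Final shape: (5, 1, 1, 1).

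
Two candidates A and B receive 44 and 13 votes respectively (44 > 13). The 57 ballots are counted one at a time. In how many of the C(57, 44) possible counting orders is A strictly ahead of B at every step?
Strict-lead orderings = 1331529425100

Total orderings of the 57 votes with 44 for A: C(57, 44) = 2448296039700. By the Bertrand ballot formula (Cycle Lemma / reflection principle), the number of orderings in which A is strictly ahead of B throughout is (p − q)/(p + q) · C(p + q, p) = (44 − 13)/(44 + 13) · 2448296039700 = 1331529425100.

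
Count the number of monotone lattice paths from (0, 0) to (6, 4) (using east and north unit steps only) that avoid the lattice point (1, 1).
Number of paths = 98

Total paths from (0, 0) to (6, 4): C(10, 6) = 210. Paths through (1, 1): (paths (0, 0) → (1, 1)) × (paths (1, 1) → (6, 4)) = C(2, 1) · C(8, 5) = 2 · 56 = 112. Avoidance count = 210 − 112 = 98.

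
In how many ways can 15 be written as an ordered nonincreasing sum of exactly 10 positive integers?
p(15, 10 parts) = 7

Partitions of n into exactly k parts ↔ partitions of n − k into at most k parts (subtract 1 from each part). For n = 15, k = 10, the partitions are: 6+1+1+1+1+1+1+1+1+1, 5+2+1+1+1+1+1+1+1+1, 4+3+1+1+1+1+1+1+1+1, 4+2+2+1+1+1+1+1+1+1, 3+3+2+1+1+1+1+1+1+1, 3+2+2+2+1+1+1+1+1+1, 2+2+2+2+2+1+1+1+1+1. Count = 7.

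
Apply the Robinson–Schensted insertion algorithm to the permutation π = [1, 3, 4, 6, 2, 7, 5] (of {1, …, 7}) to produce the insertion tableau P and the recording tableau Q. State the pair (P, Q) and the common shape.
P = [1, 2, 4, 5, 7] / [3, 6];  Q = [1, 2, 3, 4, 6] / [5, 7];  common shape = (5, 2)

Row-insert the values π_1, π_2, … into P one at a time, bumping the leftmost entry strictly greater than the inserted value down to the next row. The recording tableau Q records, in position (i, j), the step at which that cell was added to P.
  Insert 1 (step 1): P = [1];  Q = [1]
  Insert 3 (step 2): P = [1, 3];  Q = [1, 2]
  Insert 4 (step 3): P = [1, 3, 4];  Q = [1, 2, 3]
  Insert 6 (step 4): P = [1, 3, 4, 6];  Q = [1, 2, 3, 4]
  Insert 2 (step 5): P = [1, 2, 4, 6] / [3];  Q = [1, 2, 3, 4] / [5]
  Insert 7 (step 6): P = [1, 2, 4, 6, 7] / [3];  Q = [1, 2, 3, 4, 6] / [5]
  Insert 5 (step 7): P = [1, 2, 4, 5, 7] / [3, 6];  Q = [1, 2, 3, 4, 6] / [5, 7]
Final shape: (5, 2).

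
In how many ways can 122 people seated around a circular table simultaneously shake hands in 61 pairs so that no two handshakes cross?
C_61 = 6182127958584855650487080847216336

These noncrossing handshakes are counted by the Catalan number C_n = (1/(n + 1)) · C(2n, n). For n = 61: C_61 = (1/62) · C(122, 61) = 383291933432261050330199012527412832/62 = 6182127958584855650487080847216336.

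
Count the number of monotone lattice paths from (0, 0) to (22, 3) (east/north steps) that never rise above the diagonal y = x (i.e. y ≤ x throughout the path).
Number of paths = 2000

By the reflection principle (André's argument), the number of monotone paths to (22, 3) with n ≤ m that never go above y = x is C(25, 22) − C(25, 23) = 2300 − 300 = 2000.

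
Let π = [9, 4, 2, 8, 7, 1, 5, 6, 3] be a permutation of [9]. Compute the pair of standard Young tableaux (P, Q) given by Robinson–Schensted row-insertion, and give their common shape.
P = [1, 3, 6] / [2, 5] / [4, 7] / [8] / [9];  Q = [1, 4, 8] / [2, 5] / [3, 7] / [6] / [9];  common shape = (3, 2, 2, 1, 1)

Row-insert the values π_1, π_2, … into P one at a time, bumping the leftmost entry strictly greater than the inserted value down to the next row. The recording tableau Q records, in position (i, j), the step at which that cell was added to P.
  Insert 9 (step 1): P = [9];  Q = [1]
  Insert 4 (step 2): P = [4] / [9];  Q = [1] / [2]
  Insert 2 (step 3): P = [2] / [4] / [9];  Q = [1] / [2] / [3]
  Insert 8 (step 4): P = [2, 8] / [4] / [9];  Q = [1, 4] / [2] / [3]
  Insert 7 (step 5): P = [2, 7] / [4, 8] / [9];  Q = [1, 4] / [2, 5] / [3]
  Insert 1 (step 6): P = [1, 7] / [2, 8] / [4] / [9];  Q = [1, 4] / [2, 5] / [3] / [6]
  Insert 5 (step 7): P = [1, 5] / [2, 7] / [4, 8] / [9];  Q = [1, 4] / [2, 5] / [3, 7] / [6]
  Insert 6 (step 8): P = [1, 5, 6] / [2, 7] / [4, 8] / [9];  Q = [1, 4, 8] / [2, 5] / [3, 7] / [6]
  Insert 3 (step 9): P = [1, 3, 6] / [2, 5] / [4, 7] / [8] / [9];  Q = [1, 4, 8] / [2, 5] / [3, 7] / [6] / [9]
Final shape: (3, 2, 2, 1, 1).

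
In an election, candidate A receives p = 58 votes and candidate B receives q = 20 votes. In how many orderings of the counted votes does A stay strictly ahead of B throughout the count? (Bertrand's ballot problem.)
Strict-lead orderings = 964724779800352340

Total orderings of the 78 votes with 58 for A: C(78, 58) = 1980224548011249540. By the Bertrand ballot formula (Cycle Lemma / reflection principle), the number of orderings in which A is strictly ahead of B throughout is (p − q)/(p + q) · C(p + q, p) = (58 − 20)/(58 + 20) · 1980224548011249540 = 964724779800352340.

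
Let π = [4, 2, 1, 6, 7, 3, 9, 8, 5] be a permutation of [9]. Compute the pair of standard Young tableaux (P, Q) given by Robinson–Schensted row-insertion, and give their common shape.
P = [1, 3, 5, 8] / [2, 6, 7] / [4, 9];  Q = [1, 4, 5, 7] / [2, 6, 8] / [3, 9];  common shape = (4, 3, 2)

Row-insert the values π_1, π_2, … into P one at a time, bumping the leftmost entry strictly greater than the inserted value down to the next row. The recording tableau Q records, in position (i, j), the step at which that cell was added to P.
  Insert 4 (step 1): P = [4];  Q = [1]
  Insert 2 (step 2): P = [2] / [4];  Q = [1] / [2]
  Insert 1 (step 3): P = [1] / [2] / [4];  Q = [1] / [2] / [3]
  Insert 6 (step 4): P = [1, 6] / [2] / [4];  Q = [1, 4] / [2] / [3]
  Insert 7 (step 5): P = [1, 6, 7] / [2] / [4];  Q = [1, 4, 5] / [2] / [3]
  Insert 3 (step 6): P = [1, 3, 7] / [2, 6] / [4];  Q = [1, 4, 5] / [2, 6] / [3]
  Insert 9 (step 7): P = [1, 3, 7, 9] / [2, 6] / [4];  Q = [1, 4, 5, 7] / [2, 6] / [3]
  Insert 8 (step 8): P = [1, 3, 7, 8] / [2, 6, 9] / [4];  Q = [1, 4, 5, 7] / [2, 6, 8] / [3]
  Insert 5 (step 9): P = [1, 3, 5, 8] / [2, 6, 7] / [4, 9];  Q = [1, 4, 5, 7] / [2, 6, 8] / [3, 9]
Final shape: (4, 3, 2).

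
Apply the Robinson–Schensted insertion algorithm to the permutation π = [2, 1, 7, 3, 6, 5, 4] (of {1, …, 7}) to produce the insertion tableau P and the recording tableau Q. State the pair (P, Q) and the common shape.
P = [1, 3, 4] / [2, 5] / [6] / [7];  Q = [1, 3, 5] / [2, 4] / [6] / [7];  common shape = (3, 2, 1, 1)

Row-insert the values π_1, π_2, … into P one at a time, bumping the leftmost entry strictly greater than the inserted value down to the next row. The recording tableau Q records, in position (i, j), the step at which that cell was added to P.
  Insert 2 (step 1): P = [2];  Q = [1]
  Insert 1 (step 2): P = [1] / [2];  Q = [1] / [2]
  Insert 7 (step 3): P = [1, 7] / [2];  Q = [1, 3] / [2]
  Insert 3 (step 4): P = [1, 3] / [2, 7];  Q = [1, 3] / [2, 4]
  Insert 6 (step 5): P = [1, 3, 6] / [2, 7];  Q = [1, 3, 5] / [2, 4]
  Insert 5 (step 6): P = [1, 3, 5] / [2, 6] / [7];  Q = [1, 3, 5] / [2, 4] / [6]
  Insert 4 (step 7): P = [1, 3, 4] / [2, 5] / [6] / [7];  Q = [1, 3, 5] / [2, 4] / [6] / [7]
Final shape: (3, 2, 1, 1).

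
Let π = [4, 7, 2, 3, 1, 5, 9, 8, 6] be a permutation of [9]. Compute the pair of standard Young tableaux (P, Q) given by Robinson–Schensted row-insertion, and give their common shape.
P = [1, 3, 5, 6] / [2, 7, 8] / [4, 9];  Q = [1, 2, 6, 7] / [3, 4, 8] / [5, 9];  common shape = (4, 3, 2)

Row-insert the values π_1, π_2, … into P one at a time, bumping the leftmost entry strictly greater than the inserted value down to the next row. The recording tableau Q records, in position (i, j), the step at which that cell was added to P.
  Insert 4 (step 1): P = [4];  Q = [1]
  Insert 7 (step 2): P = [4, 7];  Q = [1, 2]
  Insert 2 (step 3): P = [2, 7] / [4];  Q = [1, 2] / [3]
  Insert 3 (step 4): P = [2, 3] / [4, 7];  Q = [1, 2] / [3, 4]
  Insert 1 (step 5): P = [1, 3] / [2, 7] / [4];  Q = [1, 2] / [3, 4] / [5]
  Insert 5 (step 6): P = [1, 3, 5] / [2, 7] / [4];  Q = [1, 2, 6] / [3, 4] / [5]
  Insert 9 (step 7): P = [1, 3, 5, 9] / [2, 7] / [4];  Q = [1, 2, 6, 7] / [3, 4] / [5]
  Insert 8 (step 8): P = [1, 3, 5, 8] / [2, 7, 9] / [4];  Q = [1, 2, 6, 7] / [3, 4, 8] / [5]
  Insert 6 (step 9): P = [1, 3, 5, 6] / [2, 7, 8] / [4, 9];  Q = [1, 2, 6, 7] / [3, 4, 8] / [5, 9]
Final shape: (4, 3, 2).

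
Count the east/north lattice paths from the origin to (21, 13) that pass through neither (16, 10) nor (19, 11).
Number of paths = 430244440

Inclusion–exclusion. Total paths: C(34, 21) = 927983760. Through P₁: C(26, 16)·C(8, 5) = 297457160. Through P₂: C(30, 19)·C(4, 2) = 327763800. Since P₁ is strictly southwest of P₂, a monotone path through both must visit P₁ then P₂; paths through both = C(26, 16)·C(4, 3)·C(4, 2) = 127481640. Avoid both = 927983760 − 297457160 − 327763800 + 127481640 = 430244440.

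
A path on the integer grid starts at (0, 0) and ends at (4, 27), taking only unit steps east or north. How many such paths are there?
Number of paths = 31465

A monotone lattice path from (0, 0) to (4, 27) consists of 4 east steps and 27 north steps in some order, so it is determined by which 4 of the 31 steps are east. The count is C(31, 4) = 31465.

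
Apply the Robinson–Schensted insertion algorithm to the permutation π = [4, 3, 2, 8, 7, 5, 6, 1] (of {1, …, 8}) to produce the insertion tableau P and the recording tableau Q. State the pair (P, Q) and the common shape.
P = [1, 5, 6] / [2, 7] / [3, 8] / [4];  Q = [1, 4, 7] / [2, 5] / [3, 6] / [8];  common shape = (3, 2, 2, 1)

Row-insert the values π_1, π_2, … into P one at a time, bumping the leftmost entry strictly greater than the inserted value down to the next row. The recording tableau Q records, in position (i, j), the step at which that cell was added to P.
  Insert 4 (step 1): P = [4];  Q = [1]
  Insert 3 (step 2): P = [3] / [4];  Q = [1] / [2]
  Insert 2 (step 3): P = [2] / [3] / [4];  Q = [1] / [2] / [3]
  Insert 8 (step 4): P = [2, 8] / [3] / [4];  Q = [1, 4] / [2] / [3]
  Insert 7 (step 5): P = [2, 7] / [3, 8] / [4];  Q = [1, 4] / [2, 5] / [3]
  Insert 5 (step 6): P = [2, 5] / [3, 7] / [4, 8];  Q = [1, 4] / [2, 5] / [3, 6]
  Insert 6 (step 7): P = [2, 5, 6] / [3, 7] / [4, 8];  Q = [1, 4, 7] / [2, 5] / [3, 6]
  Insert 1 (step 8): P = [1, 5, 6] / [2, 7] / [3, 8] / [4];  Q = [1, 4, 7] / [2, 5] / [3, 6] / [8]
Final shape: (3, 2, 2, 1).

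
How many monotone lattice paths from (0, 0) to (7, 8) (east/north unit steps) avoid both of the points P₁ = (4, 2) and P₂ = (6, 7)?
Number of paths = 2373

Inclusion–exclusion. Total paths: C(15, 7) = 6435. Through P₁: C(6, 4)·C(9, 3) = 1260. Through P₂: C(13, 6)·C(2, 1) = 3432. Since P₁ is strictly southwest of P₂, a monotone path through both must visit P₁ then P₂; paths through both = C(6, 4)·C(7, 2)·C(2, 1) = 630. Avoid both = 6435 − 1260 − 3432 + 630 = 2373.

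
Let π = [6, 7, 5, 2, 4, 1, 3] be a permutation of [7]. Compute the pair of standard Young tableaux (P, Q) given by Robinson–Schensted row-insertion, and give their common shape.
P = [1, 3] / [2, 4] / [5, 7] / [6];  Q = [1, 2] / [3, 5] / [4, 7] / [6];  common shape = (2, 2, 2, 1)

Row-insert the values π_1, π_2, … into P one at a time, bumping the leftmost entry strictly greater than the inserted value down to the next row. The recording tableau Q records, in position (i, j), the step at which that cell was added to P.
  Insert 6 (step 1): P = [6];  Q = [1]
  Insert 7 (step 2): P = [6, 7];  Q = [1, 2]
  Insert 5 (step 3): P = [5, 7] / [6];  Q = [1, 2] / [3]
  Insert 2 (step 4): P = [2, 7] / [5] / [6];  Q = [1, 2] / [3] / [4]
  Insert 4 (step 5): P = [2, 4] / [5, 7] / [6];  Q = [1, 2] / [3, 5] / [4]
  Insert 1 (step 6): P = [1, 4] / [2, 7] / [5] / [6];  Q = [1, 2] / [3, 5] / [4] / [6]
  Insert 3 (step 7): P = [1, 3] / [2, 4] / [5, 7] / [6];  Q = [1, 2] / [3, 5] / [4, 7] / [6]
Final shape: (2, 2, 2, 1).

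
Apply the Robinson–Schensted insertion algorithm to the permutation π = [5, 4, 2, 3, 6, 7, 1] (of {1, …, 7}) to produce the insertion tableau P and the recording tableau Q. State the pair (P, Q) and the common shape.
P = [1, 3, 6, 7] / [2] / [4] / [5];  Q = [1, 4, 5, 6] / [2] / [3] / [7];  common shape = (4, 1, 1, 1)

Row-insert the values π_1, π_2, … into P one at a time, bumping the leftmost entry strictly greater than the inserted value down to the next row. The recording tableau Q records, in position (i, j), the step at which that cell was added to P.
  Insert 5 (step 1): P = [5];  Q = [1]
  Insert 4 (step 2): P = [4] / [5];  Q = [1] / [2]
  Insert 2 (step 3): P = [2] / [4] / [5];  Q = [1] / [2] / [3]
  Insert 3 (step 4): P = [2, 3] / [4] / [5];  Q = [1, 4] / [2] / [3]
  Insert 6 (step 5): P = [2, 3, 6] / [4] / [5];  Q = [1, 4, 5] / [2] / [3]
  Insert 7 (step 6): P = [2, 3, 6, 7] / [4] / [5];  Q = [1, 4, 5, 6] / [2] / [3]
  Insert 1 (step 7): P = [1, 3, 6, 7] / [2] / [4] / [5];  Q = [1, 4, 5, 6] / [2] / [3] / [7]
Final shape: (4, 1, 1, 1).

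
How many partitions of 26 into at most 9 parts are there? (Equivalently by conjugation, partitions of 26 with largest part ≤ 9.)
p(26, parts ≤ 9) = 1549

Use the recurrence p(n, m) = p(n, m−1) + p(n−m, m): either the largest part is < m (count p(n, m−1)) or the largest part is exactly m (remove one copy of m, count p(n−m, m)). With p(0, ·) = 1 this gives p(26, parts ≤ 9) = 1549. (By conjugating Young diagrams, this also counts partitions of 26 into at most 9 parts.)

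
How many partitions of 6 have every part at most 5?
p(6, parts ≤ 5) = 10

Partitions of 6 with all parts ≤ 5: 5+1, 4+2, 4+1+1, 3+3, 3+2+1, 3+1+1+1, 2+2+2, 2+2+1+1, 2+1+1+1+1, 1+1+1+1+1+1. Count = 10.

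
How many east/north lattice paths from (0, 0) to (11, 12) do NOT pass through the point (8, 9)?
Number of paths = 865878

Total paths from (0, 0) to (11, 12): C(23, 11) = 1352078. Paths through (8, 9): (paths (0, 0) → (8, 9)) × (paths (8, 9) → (11, 12)) = C(17, 8) · C(6, 3) = 24310 · 20 = 486200. Avoidance count = 1352078 − 486200 = 865878.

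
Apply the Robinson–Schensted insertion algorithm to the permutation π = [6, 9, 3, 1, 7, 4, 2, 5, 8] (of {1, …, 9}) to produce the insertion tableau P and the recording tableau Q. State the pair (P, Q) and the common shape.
P = [1, 2, 5, 8] / [3, 4] / [6, 7] / [9];  Q = [1, 2, 8, 9] / [3, 5] / [4, 6] / [7];  common shape = (4, 2, 2, 1)

Row-insert the values π_1, π_2, … into P one at a time, bumping the leftmost entry strictly greater than the inserted value down to the next row. The recording tableau Q records, in position (i, j), the step at which that cell was added to P.
  Insert 6 (step 1): P = [6];  Q = [1]
  Insert 9 (step 2): P = [6, 9];  Q = [1, 2]
  Insert 3 (step 3): P = [3, 9] / [6];  Q = [1, 2] / [3]
  Insert 1 (step 4): P = [1, 9] / [3] / [6];  Q = [1, 2] / [3] / [4]
  Insert 7 (step 5): P = [1, 7] / [3, 9] / [6];  Q = [1, 2] / [3, 5] / [4]
  Insert 4 (step 6): P = [1, 4] / [3, 7] / [6, 9];  Q = [1, 2] / [3, 5] / [4, 6]
  Insert 2 (step 7): P = [1, 2] / [3, 4] / [6, 7] / [9];  Q = [1, 2] / [3, 5] / [4, 6] / [7]
  Insert 5 (step 8): P = [1, 2, 5] / [3, 4] / [6, 7] / [9];  Q = [1, 2, 8] / [3, 5] / [4, 6] / [7]
  Insert 8 (step 9): P = [1, 2, 5, 8] / [3, 4] / [6, 7] / [9];  Q = [1, 2, 8, 9] / [3, 5] / [4, 6] / [7]
Final shape: (4, 2, 2, 1).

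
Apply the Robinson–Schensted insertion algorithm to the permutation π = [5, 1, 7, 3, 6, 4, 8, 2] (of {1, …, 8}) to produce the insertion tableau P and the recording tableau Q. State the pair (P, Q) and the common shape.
P = [1, 2, 4, 8] / [3, 6] / [5] / [7];  Q = [1, 3, 5, 7] / [2, 4] / [6] / [8];  common shape = (4, 2, 1, 1)

Row-insert the values π_1, π_2, … into P one at a time, bumping the leftmost entry strictly greater than the inserted value down to the next row. The recording tableau Q records, in position (i, j), the step at which that cell was added to P.
  Insert 5 (step 1): P = [5];  Q = [1]
  Insert 1 (step 2): P = [1] / [5];  Q = [1] / [2]
  Insert 7 (step 3): P = [1, 7] / [5];  Q = [1, 3] / [2]
  Insert 3 (step 4): P = [1, 3] / [5, 7];  Q = [1, 3] / [2, 4]
  Insert 6 (step 5): P = [1, 3, 6] / [5, 7];  Q = [1, 3, 5] / [2, 4]
  Insert 4 (step 6): P = [1, 3, 4] / [5, 6] / [7];  Q = [1, 3, 5] / [2, 4] / [6]
  Insert 8 (step 7): P = [1, 3, 4, 8] / [5, 6] / [7];  Q = [1, 3, 5, 7] / [2, 4] / [6]
  Insert 2 (step 8): P = [1, 2, 4, 8] / [3, 6] / [5] / [7];  Q = [1, 3, 5, 7] / [2, 4] / [6] / [8]
Final shape: (4, 2, 1, 1).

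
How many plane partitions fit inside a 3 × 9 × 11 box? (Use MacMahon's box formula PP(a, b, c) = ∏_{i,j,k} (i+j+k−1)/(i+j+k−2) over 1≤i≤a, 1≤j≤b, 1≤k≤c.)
PP(3, 9, 11) = 44648855844320

Evaluate the triple product over i = 1..3, j = 1..9, k = 1..11. The factors are (2/1) · (3/2) · (4/3) · (5/4) · (6/5) · (7/6) · (8/7) · (9/8) · … (297 factors total). The numerators and denominators telescope so the product is an integer; carrying out the multiplication exactly gives PP(3, 9, 11) = 44648855844320.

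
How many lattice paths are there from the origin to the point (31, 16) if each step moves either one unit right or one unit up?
Number of paths = 1503232609098

A monotone lattice path from (0, 0) to (31, 16) consists of 31 east steps and 16 north steps in some order, so it is determined by which 31 of the 47 steps are east. The count is C(47, 31) = 1503232609098.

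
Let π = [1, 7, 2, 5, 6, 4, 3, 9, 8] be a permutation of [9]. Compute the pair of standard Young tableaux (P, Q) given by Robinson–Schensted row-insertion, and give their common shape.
P = [1, 2, 3, 6, 8] / [4, 9] / [5] / [7];  Q = [1, 2, 4, 5, 8] / [3, 9] / [6] / [7];  common shape = (5, 2, 1, 1)

Row-insert the values π_1, π_2, … into P one at a time, bumping the leftmost entry strictly greater than the inserted value down to the next row. The recording tableau Q records, in position (i, j), the step at which that cell was added to P.
  Insert 1 (step 1): P = [1];  Q = [1]
  Insert 7 (step 2): P = [1, 7];  Q = [1, 2]
  Insert 2 (step 3): P = [1, 2] / [7];  Q = [1, 2] / [3]
  Insert 5 (step 4): P = [1, 2, 5] / [7];  Q = [1, 2, 4] / [3]
  Insert 6 (step 5): P = [1, 2, 5, 6] / [7];  Q = [1, 2, 4, 5] / [3]
  Insert 4 (step 6): P = [1, 2, 4, 6] / [5] / [7];  Q = [1, 2, 4, 5] / [3] / [6]
  Insert 3 (step 7): P = [1, 2, 3, 6] / [4] / [5] / [7];  Q = [1, 2, 4, 5] / [3] / [6] / [7]
  Insert 9 (step 8): P = [1, 2, 3, 6, 9] / [4] / [5] / [7];  Q = [1, 2, 4, 5, 8] / [3] / [6] / [7]
  Insert 8 (step 9): P = [1, 2, 3, 6, 8] / [4, 9] / [5] / [7];  Q = [1, 2, 4, 5, 8] / [3, 9] / [6] / [7]
Final shape: (5, 2, 1, 1).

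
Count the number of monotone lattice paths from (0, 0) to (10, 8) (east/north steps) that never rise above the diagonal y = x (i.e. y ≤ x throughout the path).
Number of paths = 11934

By the reflection principle (André's argument), the number of monotone paths to (10, 8) with n ≤ m that never go above y = x is C(18, 10) − C(18, 11) = 43758 − 31824 = 11934.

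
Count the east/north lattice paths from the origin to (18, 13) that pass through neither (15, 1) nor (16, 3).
Number of paths = 206185009

Inclusion–exclusion. Total paths: C(31, 18) = 206253075. Through P₁: C(16, 15)·C(15, 3) = 7280. Through P₂: C(19, 16)·C(12, 2) = 63954. Since P₁ is strictly southwest of P₂, a monotone path through both must visit P₁ then P₂; paths through both = C(16, 15)·C(3, 1)·C(12, 2) = 3168. Avoid both = 206253075 − 7280 − 63954 + 3168 = 206185009.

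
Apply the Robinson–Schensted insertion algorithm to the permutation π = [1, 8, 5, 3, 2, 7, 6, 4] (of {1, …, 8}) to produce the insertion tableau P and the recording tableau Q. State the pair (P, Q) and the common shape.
P = [1, 2, 4] / [3, 6] / [5, 7] / [8];  Q = [1, 2, 6] / [3, 7] / [4, 8] / [5];  common shape = (3, 2, 2, 1)

Row-insert the values π_1, π_2, … into P one at a time, bumping the leftmost entry strictly greater than the inserted value down to the next row. The recording tableau Q records, in position (i, j), the step at which that cell was added to P.
  Insert 1 (step 1): P = [1];  Q = [1]
  Insert 8 (step 2): P = [1, 8];  Q = [1, 2]
  Insert 5 (step 3): P = [1, 5] / [8];  Q = [1, 2] / [3]
  Insert 3 (step 4): P = [1, 3] / [5] / [8];  Q = [1, 2] / [3] / [4]
  Insert 2 (step 5): P = [1, 2] / [3] / [5] / [8];  Q = [1, 2] / [3] / [4] / [5]
  Insert 7 (step 6): P = [1, 2, 7] / [3] / [5] / [8];  Q = [1, 2, 6] / [3] / [4] / [5]
  Insert 6 (step 7): P = [1, 2, 6] / [3, 7] / [5] / [8];  Q = [1, 2, 6] / [3, 7] / [4] / [5]
  Insert 4 (step 8): P = [1, 2, 4] / [3, 6] / [5, 7] / [8];  Q = [1, 2, 6] / [3, 7] / [4, 8] / [5]
Final shape: (3, 2, 2, 1).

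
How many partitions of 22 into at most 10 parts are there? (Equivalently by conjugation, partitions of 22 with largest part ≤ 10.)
p(22, parts ≤ 10) = 807

Use the recurrence p(n, m) = p(n, m−1) + p(n−m, m): either the largest part is < m (count p(n, m−1)) or the largest part is exactly m (remove one copy of m, count p(n−m, m)). With p(0, ·) = 1 this gives p(22, parts ≤ 10) = 807. (By conjugating Young diagrams, this also counts partitions of 22 into at most 10 parts.)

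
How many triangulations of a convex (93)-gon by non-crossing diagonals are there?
C_91 = 3935312233584004685417853572763349509774031680023800

These polygon triangulations are counted by the Catalan number C_n = (1/(n + 1)) · C(2n, n). For n = 91: C_91 = (1/92) · C(182, 91) = 362048725489728431058442528694228154899210914562189600/92 = 3935312233584004685417853572763349509774031680023800.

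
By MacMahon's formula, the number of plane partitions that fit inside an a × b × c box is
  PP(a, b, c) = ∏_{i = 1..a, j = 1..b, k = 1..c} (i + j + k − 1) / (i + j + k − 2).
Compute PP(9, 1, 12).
PP(9, 1, 12) = 293930

Evaluate the triple product over i = 1..9, j = 1..1, k = 1..12. The factors are (2/1) · (3/2) · (4/3) · (5/4) · (6/5) · (7/6) · (8/7) · (9/8) · … (108 factors total). The numerators and denominators telescope so the product is an integer; carrying out the multiplication exactly gives PP(9, 1, 12) = 293930.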